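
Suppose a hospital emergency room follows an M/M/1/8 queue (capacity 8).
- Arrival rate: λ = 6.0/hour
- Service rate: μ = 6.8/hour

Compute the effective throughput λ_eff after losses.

ρ = λ/μ = 6.0/6.8 = 0.88235
P₀ = (1-ρ)/(1-ρ^(K+1)) = (1-0.88235)/(1-0.88235^9) = 0.11765/0.67583 = 0.1741
P_K = P₀×ρ^K = 0.1741 × 0.88235^8 = 0.1741 × 0.3674 = 0.06396
λ_eff = λ(1-P_K) = 6.0 × (1 - 0.063957) = 6.0 × 0.936043 = 5.6163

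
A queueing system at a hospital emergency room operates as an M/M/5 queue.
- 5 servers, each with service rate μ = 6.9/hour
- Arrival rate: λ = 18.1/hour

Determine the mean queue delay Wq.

Traffic intensity: ρ = λ/(cμ) = 18.1/(5×6.9) = 0.5246
Since ρ = 0.5246 < 1, system is stable.
Offered load a = λ/μ = cρ = 18.1/6.9 = 2.6232
P₀ = [ Σₙ₌₀^4 aⁿ/n! + a^5/(5!(1-ρ)) ]⁻¹
Σ = a^0/0! + a^1/1! + a^2/2! + a^3/3! + a^4/4! = 1.0000 + 2.6232 + 3.4406 + 3.0084 + 1.9729 = 12.0451
a^5/(5!(1-ρ)) = 124.2074/(120 × 0.47536) = 2.1774
P₀ = 1/(12.0451 + 2.1774) = 0.07031
Lq = P₀·a^5·ρ / (5!(1-ρ)²) = 0.070311 × 124.2074 × 0.52464 / (120 × 0.22597) = 0.1690
Wq = Lq/λ = 0.16897/18.1 = 0.009335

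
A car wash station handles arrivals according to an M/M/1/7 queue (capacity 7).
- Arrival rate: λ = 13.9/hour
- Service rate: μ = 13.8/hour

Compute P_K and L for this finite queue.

ρ = λ/μ = 13.9/13.8 = 1.00725
P₀ = (1-ρ)/(1-ρ^(K+1)) = (1-1.00725)/(1-1.00725^8) = -0.007250/-0.05949 = 0.1219
P_K = P₀×ρ^K = 0.1219 × 1.00725^7 = 0.1219 × 1.0519 = 0.1282
Blocking probability P_7 = 0.1282 (12.82%)
L = ρ[1 - (K+1)ρ^K + Kρ^(K+1)] / [(1-ρ)(1-ρ^(K+1))]
L = 1.00725 × (1 - 8×1.051867 + 7×1.059493) / ((1 - 1.00725) × (1 - 1.059493)) = 3.5379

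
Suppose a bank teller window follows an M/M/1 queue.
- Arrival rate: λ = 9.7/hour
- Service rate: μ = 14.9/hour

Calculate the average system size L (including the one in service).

ρ = λ/μ = 9.7/14.9 = 0.6510
For M/M/1: L = λ/(μ-λ)
L = 9.7/(14.9-9.7) = 9.7/5.20
L = 1.8654 transactions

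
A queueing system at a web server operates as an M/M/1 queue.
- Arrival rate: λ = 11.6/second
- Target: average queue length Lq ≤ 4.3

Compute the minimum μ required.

For M/M/1: Lq = λ²/(μ(μ-λ))
Need Lq ≤ 4.3, i.e. μ(μ-λ) ≥ λ²/4.3
μ² - 11.6μ - 134.56/4.3 ≥ 0  →  μ² - 11.6μ - 31.29302 ≥ 0
Quadratic formula (positive root): μ = [λ + √(λ² + 4×31.29302)]/2
Discriminant: 134.56 + 4×31.29302 = 259.7321, √259.7321 = 16.1162
μ ≥ (11.6 + 16.1162)/2 = 13.8581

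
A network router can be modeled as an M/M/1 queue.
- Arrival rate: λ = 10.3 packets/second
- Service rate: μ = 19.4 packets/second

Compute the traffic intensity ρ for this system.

Server utilization: ρ = λ/μ
ρ = 10.3/19.4 = 0.5309
The server is busy 53.09% of the time.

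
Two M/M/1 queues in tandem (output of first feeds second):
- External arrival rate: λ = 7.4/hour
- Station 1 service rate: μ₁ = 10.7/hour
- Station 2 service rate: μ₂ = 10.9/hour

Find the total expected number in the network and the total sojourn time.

By Jackson's theorem, each station behaves as independent M/M/1.
Station 1: ρ₁ = 7.4/10.7 = 0.6916, L₁ = ρ₁/(1-ρ₁) = λ/(μ₁-λ) = 7.4/3.30 = 2.2424
Station 2: ρ₂ = 7.4/10.9 = 0.6789, L₂ = ρ₂/(1-ρ₂) = λ/(μ₂-λ) = 7.4/3.50 = 2.1143
Total: L = L₁ + L₂ = 2.2424 + 2.1143 = 4.3567
W = L/λ = 4.3567/7.4 = 0.5887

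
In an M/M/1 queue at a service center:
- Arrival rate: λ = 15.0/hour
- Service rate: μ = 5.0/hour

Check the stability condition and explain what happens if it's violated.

Stability requires ρ = λ/(cμ) < 1
ρ = 15.0/(1 × 5.0) = 15.0/5.00 = 3.0000
Since 3.0000 ≥ 1, the system is UNSTABLE.
Queue grows without bound. Need μ > λ = 15.0.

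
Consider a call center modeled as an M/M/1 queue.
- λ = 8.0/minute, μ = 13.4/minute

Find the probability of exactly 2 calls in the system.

ρ = λ/μ = 8.0/13.4 = 0.5970
P(n) = (1-ρ)ρⁿ
P(2) = (1-0.5970) × 0.5970^2
P(2) = 0.4030 × 0.3564
P(2) = 0.1436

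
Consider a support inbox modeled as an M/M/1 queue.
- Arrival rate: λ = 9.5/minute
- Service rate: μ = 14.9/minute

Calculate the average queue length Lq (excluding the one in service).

ρ = λ/μ = 9.5/14.9 = 0.6376
For M/M/1: Lq = λ²/(μ(μ-λ))
Lq = 90.25/(14.9 × 5.40)
Lq = 1.1217 emails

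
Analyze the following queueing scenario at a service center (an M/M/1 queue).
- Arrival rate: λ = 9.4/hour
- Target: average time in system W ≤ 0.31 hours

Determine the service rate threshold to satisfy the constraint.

For M/M/1: W = 1/(μ-λ)
Need W ≤ 0.31, so 1/(μ-λ) ≤ 0.31
μ - λ ≥ 1/0.31 = 3.2258
μ ≥ 9.4 + 3.2258 = 12.6258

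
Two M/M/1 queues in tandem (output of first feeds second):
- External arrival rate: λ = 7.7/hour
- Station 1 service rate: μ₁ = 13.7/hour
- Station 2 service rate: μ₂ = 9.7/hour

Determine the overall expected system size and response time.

By Jackson's theorem, each station behaves as independent M/M/1.
Station 1: ρ₁ = 7.7/13.7 = 0.5620, L₁ = ρ₁/(1-ρ₁) = λ/(μ₁-λ) = 7.7/6.00 = 1.2833
Station 2: ρ₂ = 7.7/9.7 = 0.7938, L₂ = ρ₂/(1-ρ₂) = λ/(μ₂-λ) = 7.7/2.00 = 3.8500
Total: L = L₁ + L₂ = 1.2833 + 3.8500 = 5.1333
W = L/λ = 5.1333/7.7 = 0.6667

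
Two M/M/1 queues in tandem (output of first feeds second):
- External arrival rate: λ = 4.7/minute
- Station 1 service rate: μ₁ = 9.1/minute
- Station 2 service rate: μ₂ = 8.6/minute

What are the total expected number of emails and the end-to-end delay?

By Jackson's theorem, each station behaves as independent M/M/1.
Station 1: ρ₁ = 4.7/9.1 = 0.5165, L₁ = ρ₁/(1-ρ₁) = λ/(μ₁-λ) = 4.7/4.40 = 1.0682
Station 2: ρ₂ = 4.7/8.6 = 0.5465, L₂ = ρ₂/(1-ρ₂) = λ/(μ₂-λ) = 4.7/3.90 = 1.2051
Total: L = L₁ + L₂ = 1.0682 + 1.2051 = 2.2733
W = L/λ = 2.2733/4.7 = 0.4837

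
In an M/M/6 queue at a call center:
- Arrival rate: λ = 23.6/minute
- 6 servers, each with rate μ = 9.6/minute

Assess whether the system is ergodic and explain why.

Stability requires ρ = λ/(cμ) < 1
ρ = 23.6/(6 × 9.6) = 23.6/57.60 = 0.4097
Since 0.4097 < 1, the system is STABLE.
The servers are busy 40.97% of the time.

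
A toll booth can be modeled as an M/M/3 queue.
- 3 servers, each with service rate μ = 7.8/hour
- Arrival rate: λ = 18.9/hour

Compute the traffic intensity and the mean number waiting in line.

Traffic intensity: ρ = λ/(cμ) = 18.9/(3×7.8) = 0.8077
Since ρ = 0.8077 < 1, system is stable.
Offered load a = λ/μ = cρ = 18.9/7.8 = 2.4231
P₀ = [ Σₙ₌₀^2 aⁿ/n! + a^3/(3!(1-ρ)) ]⁻¹
Σ = a^0/0! + a^1/1! + a^2/2! = 1.00000 + 2.42308 + 2.93565 = 6.3587
a^3/(3!(1-ρ)) = 14.2266/(6 × 0.192308) = 12.3297
P₀ = 1/(6.3587 + 12.3297) = 0.05351
Lq = P₀·a^3·ρ / (3!(1-ρ)²) = 0.053509 × 14.2266 × 0.80769 / (6 × 0.036982) = 2.7710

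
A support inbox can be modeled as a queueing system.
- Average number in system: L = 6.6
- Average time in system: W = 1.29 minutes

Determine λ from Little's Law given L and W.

Little's Law: L = λW, so λ = L/W
λ = 6.6/1.29 = 5.1163 emails/minute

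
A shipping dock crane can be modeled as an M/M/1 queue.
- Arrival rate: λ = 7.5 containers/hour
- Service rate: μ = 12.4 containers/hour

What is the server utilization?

Server utilization: ρ = λ/μ
ρ = 7.5/12.4 = 0.6048
The server is busy 60.48% of the time.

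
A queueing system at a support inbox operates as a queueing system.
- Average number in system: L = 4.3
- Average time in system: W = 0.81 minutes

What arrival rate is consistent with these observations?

Little's Law: L = λW, so λ = L/W
λ = 4.3/0.81 = 5.3086 emails/minute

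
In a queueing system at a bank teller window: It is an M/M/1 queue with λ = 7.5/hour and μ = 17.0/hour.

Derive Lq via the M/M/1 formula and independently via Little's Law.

Method 1 (direct): Lq = λ²/(μ(μ-λ)) = 56.25/(17.0 × 9.50) = 0.3483

Method 2 (Little's Law):
W = 1/(μ-λ) = 1/9.50 = 0.10526
Wq = W - 1/μ = 0.10526 - 0.058824 = 0.04644
Lq = λWq = 7.5 × 0.04644 = 0.3483 ✔ (matches Method 1)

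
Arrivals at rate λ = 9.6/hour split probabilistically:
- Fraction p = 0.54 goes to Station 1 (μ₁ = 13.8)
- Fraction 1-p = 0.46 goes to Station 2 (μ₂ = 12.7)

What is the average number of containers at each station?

Effective rates: λ₁ = 9.6×0.54 = 5.184, λ₂ = 9.6×0.46 = 4.416
Station 1: ρ₁ = 5.184/13.8 = 0.37565, L₁ = ρ₁/(1-ρ₁) = 0.37565/(1-0.37565) = 0.6017
Station 2: ρ₂ = 4.416/12.7 = 0.34772, L₂ = ρ₂/(1-ρ₂) = 0.34772/(1-0.34772) = 0.5331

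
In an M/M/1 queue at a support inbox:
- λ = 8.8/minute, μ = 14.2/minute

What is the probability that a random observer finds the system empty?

ρ = λ/μ = 8.8/14.2 = 0.6197
P(0) = 1 - ρ = 1 - 0.6197 = 0.3803
The server is idle 38.03% of the time.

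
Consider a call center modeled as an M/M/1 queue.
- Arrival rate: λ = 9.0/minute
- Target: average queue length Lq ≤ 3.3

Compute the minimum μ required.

For M/M/1: Lq = λ²/(μ(μ-λ))
Need Lq ≤ 3.3, i.e. μ(μ-λ) ≥ λ²/3.3
μ² - 9.0μ - 81.00/3.3 ≥ 0  →  μ² - 9.0μ - 24.54545 ≥ 0
Quadratic formula (positive root): μ = [λ + √(λ² + 4×24.54545)]/2
Discriminant: 81.00 + 4×24.54545 = 179.1818, √179.1818 = 13.3859
μ ≥ (9.0 + 13.3859)/2 = 11.1929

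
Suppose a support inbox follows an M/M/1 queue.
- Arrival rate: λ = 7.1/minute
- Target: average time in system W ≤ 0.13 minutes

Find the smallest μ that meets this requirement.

For M/M/1: W = 1/(μ-λ)
Need W ≤ 0.13, so 1/(μ-λ) ≤ 0.13
μ - λ ≥ 1/0.13 = 7.6923
μ ≥ 7.1 + 7.6923 = 14.7923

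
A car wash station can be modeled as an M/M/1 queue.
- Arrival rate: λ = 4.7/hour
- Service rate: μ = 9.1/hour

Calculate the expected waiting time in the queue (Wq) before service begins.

First, compute utilization: ρ = λ/μ = 4.7/9.1 = 0.5165
For M/M/1: Wq = λ/(μ(μ-λ))
Wq = 4.7/(9.1 × (9.1-4.7))
Wq = 4.7/(9.1 × 4.40)
Wq = 0.1174 hours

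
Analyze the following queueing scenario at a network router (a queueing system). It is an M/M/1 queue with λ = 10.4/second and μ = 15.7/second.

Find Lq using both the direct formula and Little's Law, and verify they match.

Method 1 (direct): Lq = λ²/(μ(μ-λ)) = 108.16/(15.7 × 5.30) = 1.2998

Method 2 (Little's Law):
W = 1/(μ-λ) = 1/5.30 = 0.188679
Wq = W - 1/μ = 0.188679 - 0.0636943 = 0.12498
Lq = λWq = 10.4 × 0.12498 = 1.2998 ✔ (matches Method 1)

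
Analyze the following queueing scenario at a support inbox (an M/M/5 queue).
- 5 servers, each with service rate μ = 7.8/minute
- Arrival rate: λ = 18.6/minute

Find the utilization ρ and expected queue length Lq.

Traffic intensity: ρ = λ/(cμ) = 18.6/(5×7.8) = 0.4769
Since ρ = 0.4769 < 1, system is stable.
Offered load a = λ/μ = cρ = 18.6/7.8 = 2.3846
P₀ = [ Σₙ₌₀^4 aⁿ/n! + a^5/(5!(1-ρ)) ]⁻¹
Σ = a^0/0! + a^1/1! + a^2/2! + a^3/3! + a^4/4! = 1.0000 + 2.3846 + 2.8432 + 2.2600 + 1.3473 = 9.8351
a^5/(5!(1-ρ)) = 77.1066/(120 × 0.5231) = 1.2284
P₀ = 1/(9.8351 + 1.2284) = 0.09039
Lq = P₀·a^5·ρ / (5!(1-ρ)²) = 0.09039 × 77.1066 × 0.4769 / (120 × 0.2736) = 0.1012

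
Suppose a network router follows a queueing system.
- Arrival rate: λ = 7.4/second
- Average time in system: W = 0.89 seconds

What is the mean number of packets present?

Little's Law: L = λW
L = 7.4 × 0.89 = 6.5860 packets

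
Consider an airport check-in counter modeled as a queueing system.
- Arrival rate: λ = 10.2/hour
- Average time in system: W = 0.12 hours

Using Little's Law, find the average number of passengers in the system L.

Little's Law: L = λW
L = 10.2 × 0.12 = 1.2240 passengers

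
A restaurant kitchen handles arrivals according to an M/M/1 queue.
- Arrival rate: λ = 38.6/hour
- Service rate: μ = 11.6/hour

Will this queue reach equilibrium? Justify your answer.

Stability requires ρ = λ/(cμ) < 1
ρ = 38.6/(1 × 11.6) = 38.6/11.60 = 3.3276
Since 3.3276 ≥ 1, the system is UNSTABLE.
Queue grows without bound. Need μ > λ = 38.6.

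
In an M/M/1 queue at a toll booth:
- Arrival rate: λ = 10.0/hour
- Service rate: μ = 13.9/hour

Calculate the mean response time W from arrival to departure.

First, compute utilization: ρ = λ/μ = 10.0/13.9 = 0.7194
For M/M/1: W = 1/(μ-λ)
W = 1/(13.9-10.0) = 1/3.90
W = 0.2564 hours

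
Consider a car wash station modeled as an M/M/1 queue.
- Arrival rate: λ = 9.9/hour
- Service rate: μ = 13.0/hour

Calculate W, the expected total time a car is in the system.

First, compute utilization: ρ = λ/μ = 9.9/13.0 = 0.7615
For M/M/1: W = 1/(μ-λ)
W = 1/(13.0-9.9) = 1/3.10
W = 0.3226 hours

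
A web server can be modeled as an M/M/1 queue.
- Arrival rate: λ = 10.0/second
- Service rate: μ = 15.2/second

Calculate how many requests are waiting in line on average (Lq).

ρ = λ/μ = 10.0/15.2 = 0.6579
For M/M/1: Lq = λ²/(μ(μ-λ))
Lq = 100.00/(15.2 × 5.20)
Lq = 1.2652 requests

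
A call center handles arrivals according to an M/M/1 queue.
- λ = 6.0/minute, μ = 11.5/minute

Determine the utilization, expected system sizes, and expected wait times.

Step 1: ρ = λ/μ = 6.0/11.5 = 0.5217
Step 2: L = λ/(μ-λ) = 6.0/5.50 = 1.0909
Step 3: Lq = λ²/(μ(μ-λ)) = 36.00/(11.5×5.50) = 0.5692
Step 4: W = 1/(μ-λ) = 1/5.50 = 0.18182
Step 5: Wq = λ/(μ(μ-λ)) = 6.0/(11.5×5.50) = 0.09486
Step 6: P(0) = 1-ρ = 0.4783
Verify: L = λW = 6.0×0.18182 = 1.0909 ✔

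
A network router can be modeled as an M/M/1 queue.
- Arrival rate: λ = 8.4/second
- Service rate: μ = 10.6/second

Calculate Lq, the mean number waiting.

ρ = λ/μ = 8.4/10.6 = 0.7925
For M/M/1: Lq = λ²/(μ(μ-λ))
Lq = 70.56/(10.6 × 2.20)
Lq = 3.0257 packets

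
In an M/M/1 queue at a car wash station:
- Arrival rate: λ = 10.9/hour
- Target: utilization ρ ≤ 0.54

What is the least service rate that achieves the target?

ρ = λ/μ, so μ = λ/ρ
μ ≥ 10.9/0.54 = 20.1852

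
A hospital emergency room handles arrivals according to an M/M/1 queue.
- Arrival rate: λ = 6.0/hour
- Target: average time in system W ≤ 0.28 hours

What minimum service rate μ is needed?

For M/M/1: W = 1/(μ-λ)
Need W ≤ 0.28, so 1/(μ-λ) ≤ 0.28
μ - λ ≥ 1/0.28 = 3.5714
μ ≥ 6.0 + 3.5714 = 9.5714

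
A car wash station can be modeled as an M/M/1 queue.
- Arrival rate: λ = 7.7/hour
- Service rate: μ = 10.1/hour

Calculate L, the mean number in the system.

ρ = λ/μ = 7.7/10.1 = 0.7624
For M/M/1: L = λ/(μ-λ)
L = 7.7/(10.1-7.7) = 7.7/2.40
L = 3.2083 cars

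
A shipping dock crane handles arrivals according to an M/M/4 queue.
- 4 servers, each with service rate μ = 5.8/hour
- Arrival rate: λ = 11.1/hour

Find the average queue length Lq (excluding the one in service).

Traffic intensity: ρ = λ/(cμ) = 11.1/(4×5.8) = 0.4784
Since ρ = 0.4784 < 1, system is stable.
Offered load a = λ/μ = cρ = 11.1/5.8 = 1.9138
P₀ = [ Σₙ₌₀^3 aⁿ/n! + a^4/(4!(1-ρ)) ]⁻¹
Σ = a^0/0! + a^1/1! + a^2/2! + a^3/3! = 1.0000 + 1.9138 + 1.8313 + 1.1682 = 5.9133
a^4/(4!(1-ρ)) = 13.4147/(24 × 0.52155) = 1.0717
P₀ = 1/(5.9133 + 1.0717) = 0.1432
Lq = P₀·a^4·ρ / (4!(1-ρ)²) = 0.14316 × 13.4147 × 0.47845 / (24 × 0.27202) = 0.1407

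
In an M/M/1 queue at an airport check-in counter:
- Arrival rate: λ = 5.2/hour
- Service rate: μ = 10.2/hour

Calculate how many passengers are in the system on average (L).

ρ = λ/μ = 5.2/10.2 = 0.5098
For M/M/1: L = λ/(μ-λ)
L = 5.2/(10.2-5.2) = 5.2/5.00
L = 1.0400 passengers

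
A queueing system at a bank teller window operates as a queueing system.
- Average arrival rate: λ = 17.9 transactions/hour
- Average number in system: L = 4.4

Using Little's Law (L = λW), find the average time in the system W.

Little's Law: L = λW, so W = L/λ
W = 4.4/17.9 = 0.2458 hours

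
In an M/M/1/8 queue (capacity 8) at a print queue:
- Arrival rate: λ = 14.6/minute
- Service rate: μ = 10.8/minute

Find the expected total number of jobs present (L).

ρ = λ/μ = 14.6/10.8 = 1.35185
P₀ = (1-ρ)/(1-ρ^(K+1)) = (1-1.35185)/(1-1.35185^9) = -0.3518/-14.0784 = 0.02499
P_K = P₀×ρ^K = 0.024992 × 1.35185^8 = 0.024992 × 11.1539 = 0.2788
L = ρ[1 - (K+1)ρ^K + Kρ^(K+1)] / [(1-ρ)(1-ρ^(K+1))]
L = 1.35185 × (1 - 9×11.1539 + 8×15.0784) / ((1 - 1.35185) × (1 - 15.0784)) = 5.7972 jobs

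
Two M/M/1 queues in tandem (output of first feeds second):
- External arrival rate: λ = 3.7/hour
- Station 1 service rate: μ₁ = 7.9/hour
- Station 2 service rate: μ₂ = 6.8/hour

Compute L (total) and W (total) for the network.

By Jackson's theorem, each station behaves as independent M/M/1.
Station 1: ρ₁ = 3.7/7.9 = 0.4684, L₁ = ρ₁/(1-ρ₁) = λ/(μ₁-λ) = 3.7/4.20 = 0.8810
Station 2: ρ₂ = 3.7/6.8 = 0.5441, L₂ = ρ₂/(1-ρ₂) = λ/(μ₂-λ) = 3.7/3.10 = 1.1935
Total: L = L₁ + L₂ = 0.8810 + 1.1935 = 2.0745
W = L/λ = 2.0745/3.7 = 0.5607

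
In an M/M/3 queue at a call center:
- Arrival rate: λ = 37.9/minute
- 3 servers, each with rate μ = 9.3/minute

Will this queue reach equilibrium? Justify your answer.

Stability requires ρ = λ/(cμ) < 1
ρ = 37.9/(3 × 9.3) = 37.9/27.90 = 1.3584
Since 1.3584 ≥ 1, the system is UNSTABLE.
Need c > λ/μ = 37.9/9.3 = 4.08.
Minimum servers needed: c = 5.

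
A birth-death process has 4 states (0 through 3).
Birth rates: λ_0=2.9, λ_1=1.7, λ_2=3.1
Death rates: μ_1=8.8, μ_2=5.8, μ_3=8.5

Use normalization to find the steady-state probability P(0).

Ratios P(n)/P(0) = (λ₀···λₙ₋₁)/(μ₁···μₙ):
P(1)/P(0) = (2.9)/(8.8) = 0.32955
P(2)/P(0) = (2.9×1.7)/(8.8×5.8) = 0.096591
P(3)/P(0) = (2.9×1.7×3.1)/(8.8×5.8×8.5) = 0.035227

Normalization: ∑ P(n) = 1
P(0) × (1.0000 + 0.32955 + 0.096591 + 0.035227) = 1
P(0) × 1.4614 = 1
P(0) = 1/1.4614 = 0.6843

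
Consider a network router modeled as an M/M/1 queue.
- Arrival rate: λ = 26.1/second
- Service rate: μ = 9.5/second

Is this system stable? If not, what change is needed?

Stability requires ρ = λ/(cμ) < 1
ρ = 26.1/(1 × 9.5) = 26.1/9.50 = 2.7474
Since 2.7474 ≥ 1, the system is UNSTABLE.
Queue grows without bound. Need μ > λ = 26.1.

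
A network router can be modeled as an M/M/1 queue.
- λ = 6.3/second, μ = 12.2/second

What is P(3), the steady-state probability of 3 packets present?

ρ = λ/μ = 6.3/12.2 = 0.51639
P(n) = (1-ρ)ρⁿ
P(3) = (1-0.51639) × 0.51639^3
P(3) = 0.4836 × 0.1377
P(3) = 0.06659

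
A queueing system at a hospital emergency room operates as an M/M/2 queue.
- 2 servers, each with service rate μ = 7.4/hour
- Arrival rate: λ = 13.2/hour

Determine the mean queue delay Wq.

Traffic intensity: ρ = λ/(cμ) = 13.2/(2×7.4) = 0.8919
Since ρ = 0.8919 < 1, system is stable.
Offered load a = λ/μ = cρ = 13.2/7.4 = 1.7838
P₀ = [ Σₙ₌₀^1 aⁿ/n! + a^2/(2!(1-ρ)) ]⁻¹
Σ = a^0/0! + a^1/1! = 1.0000 + 1.7838 = 2.7838
a^2/(2!(1-ρ)) = 3.18188/(2 × 0.108108) = 14.7162
P₀ = 1/(2.7838 + 14.7162) = 0.05714
Lq = P₀·a^2·ρ / (2!(1-ρ)²) = 0.0571429 × 3.18188 × 0.891892 / (2 × 0.0116874) = 6.9376
Wq = Lq/λ = 6.9376/13.2 = 0.5256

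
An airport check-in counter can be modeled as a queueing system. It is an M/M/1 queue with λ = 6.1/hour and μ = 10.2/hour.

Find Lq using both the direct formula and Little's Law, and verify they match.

Method 1 (direct): Lq = λ²/(μ(μ-λ)) = 37.21/(10.2 × 4.10) = 0.8898

Method 2 (Little's Law):
W = 1/(μ-λ) = 1/4.10 = 0.243902
Wq = W - 1/μ = 0.243902 - 0.0980392 = 0.145863
Lq = λWq = 6.1 × 0.145863 = 0.8898 ✔ (matches Method 1)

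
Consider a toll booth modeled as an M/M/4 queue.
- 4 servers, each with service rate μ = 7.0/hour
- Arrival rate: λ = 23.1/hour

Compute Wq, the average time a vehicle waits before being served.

Traffic intensity: ρ = λ/(cμ) = 23.1/(4×7.0) = 0.8250
Since ρ = 0.8250 < 1, system is stable.
Offered load a = λ/μ = cρ = 23.1/7.0 = 3.3000
P₀ = [ Σₙ₌₀^3 aⁿ/n! + a^4/(4!(1-ρ)) ]⁻¹
Σ = a^0/0! + a^1/1! + a^2/2! + a^3/3! = 1.0000 + 3.3000 + 5.4450 + 5.9895 = 15.7345
a^4/(4!(1-ρ)) = 118.5921/(24 × 0.1750) = 28.2362
P₀ = 1/(15.7345 + 28.2362) = 0.02274
Lq = P₀·a^4·ρ / (4!(1-ρ)²) = 0.022742 × 118.5921 × 0.82500 / (24 × 0.030625) = 3.0273
Wq = Lq/λ = 3.0273/23.1 = 0.1311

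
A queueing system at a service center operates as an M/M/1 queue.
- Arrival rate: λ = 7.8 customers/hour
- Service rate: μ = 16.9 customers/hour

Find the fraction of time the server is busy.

Server utilization: ρ = λ/μ
ρ = 7.8/16.9 = 0.4615
The server is busy 46.15% of the time.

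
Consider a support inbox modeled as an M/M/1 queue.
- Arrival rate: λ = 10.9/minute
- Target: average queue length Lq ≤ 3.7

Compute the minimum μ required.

For M/M/1: Lq = λ²/(μ(μ-λ))
Need Lq ≤ 3.7, i.e. μ(μ-λ) ≥ λ²/3.7
μ² - 10.9μ - 118.81/3.7 ≥ 0  →  μ² - 10.9μ - 32.1108 ≥ 0
Quadratic formula (positive root): μ = [λ + √(λ² + 4×32.1108)]/2
Discriminant: 118.81 + 4×32.1108 = 247.2532, √247.2532 = 15.7243
μ ≥ (10.9 + 15.7243)/2 = 13.3121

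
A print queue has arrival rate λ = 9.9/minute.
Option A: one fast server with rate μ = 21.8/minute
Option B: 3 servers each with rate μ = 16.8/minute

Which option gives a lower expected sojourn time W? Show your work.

Option A: single server μ = 21.8 (M/M/1)
  ρ_A = 9.9/21.8 = 0.4541
  W_A = 1/(μ-λ) = 1/(21.8-9.9) = 1/11.90 = 0.08403

Option B: 3 servers μ = 16.8 (M/M/3)
  ρ_B = λ/(cμ) = 9.9/(3×16.8) = 0.1964
  Offered load a = λ/μ = cρ = 9.9/16.8 = 0.5893
  P₀ = [ Σₙ₌₀^2 aⁿ/n! + a^3/(3!(1-ρ)) ]⁻¹
  Σ = a^0/0! + a^1/1! + a^2/2! = 1.0000 + 0.5893 + 0.1736 = 1.7629
  a^3/(3!(1-ρ)) = 0.20463/(6 × 0.80357) = 0.04244
  P₀ = 1/(1.7629 + 0.04244) = 0.5539
  Lq = P₀·a^3·ρ / (3!(1-ρ)²) = 0.55391 × 0.20463 × 0.19643 / (6 × 0.64573) = 0.005747
  Wq_B = Lq/λ = 0.005747/9.9 = 0.0005805
  W_B = Wq_B + 1/μ = 0.0005805 + 0.05952 = 0.06010

Since W_B = 0.06010 < W_A = 0.08403, Option B (multiple servers) has the shorter time in system.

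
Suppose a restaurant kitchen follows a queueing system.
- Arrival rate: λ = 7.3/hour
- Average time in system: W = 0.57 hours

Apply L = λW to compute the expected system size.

Little's Law: L = λW
L = 7.3 × 0.57 = 4.1610 orders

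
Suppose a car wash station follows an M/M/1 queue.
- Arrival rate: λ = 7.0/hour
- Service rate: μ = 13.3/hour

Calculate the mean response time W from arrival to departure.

First, compute utilization: ρ = λ/μ = 7.0/13.3 = 0.5263
For M/M/1: W = 1/(μ-λ)
W = 1/(13.3-7.0) = 1/6.30
W = 0.1587 hours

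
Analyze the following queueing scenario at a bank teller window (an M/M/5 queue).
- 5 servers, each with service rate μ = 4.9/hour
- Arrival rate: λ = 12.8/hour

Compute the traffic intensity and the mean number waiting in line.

Traffic intensity: ρ = λ/(cμ) = 12.8/(5×4.9) = 0.5224
Since ρ = 0.5224 < 1, system is stable.
Offered load a = λ/μ = cρ = 12.8/4.9 = 2.6122
P₀ = [ Σₙ₌₀^4 aⁿ/n! + a^5/(5!(1-ρ)) ]⁻¹
Σ = a^0/0! + a^1/1! + a^2/2! + a^3/3! + a^4/4! = 1.00000 + 2.61224 + 3.41191 + 2.97092 + 1.94019 = 11.9353
a^5/(5!(1-ρ)) = 121.6380/(120 × 0.47755) = 2.1226
P₀ = 1/(11.9353 + 2.1226) = 0.07113
Lq = P₀·a^5·ρ / (5!(1-ρ)²) = 0.071135 × 121.6380 × 0.52245 / (120 × 0.22805) = 0.1652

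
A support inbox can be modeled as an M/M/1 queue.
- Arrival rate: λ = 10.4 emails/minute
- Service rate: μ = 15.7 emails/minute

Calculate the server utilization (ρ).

Server utilization: ρ = λ/μ
ρ = 10.4/15.7 = 0.6624
The server is busy 66.24% of the time.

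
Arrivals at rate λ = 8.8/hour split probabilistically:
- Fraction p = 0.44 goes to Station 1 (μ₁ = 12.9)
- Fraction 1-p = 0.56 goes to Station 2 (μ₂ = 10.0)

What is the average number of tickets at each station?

Effective rates: λ₁ = 8.8×0.44 = 3.872, λ₂ = 8.8×0.56 = 4.928
Station 1: ρ₁ = 3.872/12.9 = 0.30016, L₁ = ρ₁/(1-ρ₁) = 0.30016/(1-0.30016) = 0.4289
Station 2: ρ₂ = 4.928/10.0 = 0.4928, L₂ = ρ₂/(1-ρ₂) = 0.4928/(1-0.4928) = 0.9716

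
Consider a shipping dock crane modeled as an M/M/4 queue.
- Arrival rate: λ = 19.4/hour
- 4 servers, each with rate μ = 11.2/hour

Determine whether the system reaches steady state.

Stability requires ρ = λ/(cμ) < 1
ρ = 19.4/(4 × 11.2) = 19.4/44.80 = 0.4330
Since 0.4330 < 1, the system is STABLE.
The servers are busy 43.30% of the time.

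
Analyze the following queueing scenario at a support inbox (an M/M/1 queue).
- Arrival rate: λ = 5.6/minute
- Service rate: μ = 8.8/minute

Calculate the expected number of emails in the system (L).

ρ = λ/μ = 5.6/8.8 = 0.6364
For M/M/1: L = λ/(μ-λ)
L = 5.6/(8.8-5.6) = 5.6/3.20
L = 1.7500 emails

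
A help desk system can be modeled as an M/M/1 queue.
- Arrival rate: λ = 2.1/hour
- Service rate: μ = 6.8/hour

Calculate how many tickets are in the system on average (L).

ρ = λ/μ = 2.1/6.8 = 0.3088
For M/M/1: L = λ/(μ-λ)
L = 2.1/(6.8-2.1) = 2.1/4.70
L = 0.4468 tickets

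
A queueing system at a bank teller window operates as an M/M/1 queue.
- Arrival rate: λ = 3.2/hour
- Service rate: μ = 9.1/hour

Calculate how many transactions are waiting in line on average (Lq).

ρ = λ/μ = 3.2/9.1 = 0.3516
For M/M/1: Lq = λ²/(μ(μ-λ))
Lq = 10.24/(9.1 × 5.90)
Lq = 0.1907 transactions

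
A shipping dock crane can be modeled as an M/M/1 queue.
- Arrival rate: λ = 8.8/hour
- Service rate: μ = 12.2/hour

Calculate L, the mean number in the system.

ρ = λ/μ = 8.8/12.2 = 0.7213
For M/M/1: L = λ/(μ-λ)
L = 8.8/(12.2-8.8) = 8.8/3.40
L = 2.5882 containers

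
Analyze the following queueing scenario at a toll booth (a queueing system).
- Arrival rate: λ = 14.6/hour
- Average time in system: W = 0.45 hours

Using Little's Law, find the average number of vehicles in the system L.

Little's Law: L = λW
L = 14.6 × 0.45 = 6.5700 vehicles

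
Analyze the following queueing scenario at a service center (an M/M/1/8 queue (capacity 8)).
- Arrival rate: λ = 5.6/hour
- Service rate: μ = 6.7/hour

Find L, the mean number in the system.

ρ = λ/μ = 5.6/6.7 = 0.83582
P₀ = (1-ρ)/(1-ρ^(K+1)) = (1-0.83582)/(1-0.83582^9) = 0.1642/0.8009 = 0.2050
P_K = P₀×ρ^K = 0.20499 × 0.83582^8 = 0.20499 × 0.23818 = 0.04882
L = ρ[1 - (K+1)ρ^K + Kρ^(K+1)] / [(1-ρ)(1-ρ^(K+1))]
L = 0.83582 × (1 - 9×0.238178 + 8×0.199074) / ((1 - 0.83582) × (1 - 0.199074)) = 2.8539 customers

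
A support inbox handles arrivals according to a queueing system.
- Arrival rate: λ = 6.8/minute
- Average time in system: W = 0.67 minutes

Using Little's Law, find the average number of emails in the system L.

Little's Law: L = λW
L = 6.8 × 0.67 = 4.5560 emails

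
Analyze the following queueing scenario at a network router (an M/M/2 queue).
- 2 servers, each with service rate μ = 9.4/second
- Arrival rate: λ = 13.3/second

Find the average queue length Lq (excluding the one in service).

Traffic intensity: ρ = λ/(cμ) = 13.3/(2×9.4) = 0.7074
Since ρ = 0.7074 < 1, system is stable.
Offered load a = λ/μ = cρ = 13.3/9.4 = 1.4149
P₀ = [ Σₙ₌₀^1 aⁿ/n! + a^2/(2!(1-ρ)) ]⁻¹
Σ = a^0/0! + a^1/1! = 1.0000 + 1.4149 = 2.4149
a^2/(2!(1-ρ)) = 2.0019/(2 × 0.29255) = 3.4215
P₀ = 1/(2.4149 + 3.4215) = 0.1713
Lq = P₀·a^2·ρ / (2!(1-ρ)²) = 0.17134 × 2.0019 × 0.70745 / (2 × 0.085587) = 1.4176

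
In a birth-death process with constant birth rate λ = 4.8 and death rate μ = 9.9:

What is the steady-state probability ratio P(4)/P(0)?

For constant rates: P(n)/P(0) = (λ/μ)^n
P(4)/P(0) = (4.8/9.9)^4 = 0.48485^4 = 0.05526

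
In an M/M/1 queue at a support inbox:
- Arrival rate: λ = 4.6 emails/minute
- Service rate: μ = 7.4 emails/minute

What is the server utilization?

Server utilization: ρ = λ/μ
ρ = 4.6/7.4 = 0.6216
The server is busy 62.16% of the time.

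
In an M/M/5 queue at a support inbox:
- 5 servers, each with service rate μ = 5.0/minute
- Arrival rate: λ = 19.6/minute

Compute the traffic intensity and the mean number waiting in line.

Traffic intensity: ρ = λ/(cμ) = 19.6/(5×5.0) = 0.7840
Since ρ = 0.7840 < 1, system is stable.
Offered load a = λ/μ = cρ = 19.6/5.0 = 3.9200
P₀ = [ Σₙ₌₀^4 aⁿ/n! + a^5/(5!(1-ρ)) ]⁻¹
Σ = a^0/0! + a^1/1! + a^2/2! + a^3/3! + a^4/4! = 1.0000 + 3.9200 + 7.6832 + 10.0394 + 9.8386 = 32.4812
a^5/(5!(1-ρ)) = 925.6149/(120 × 0.2160) = 35.7105
P₀ = 1/(32.4812 + 35.7105) = 0.01466
Lq = P₀·a^5·ρ / (5!(1-ρ)²) = 0.014665 × 925.6149 × 0.78400 / (120 × 0.046656) = 1.9008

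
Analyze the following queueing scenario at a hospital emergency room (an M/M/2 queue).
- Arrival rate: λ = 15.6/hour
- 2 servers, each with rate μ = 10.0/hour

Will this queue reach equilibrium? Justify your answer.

Stability requires ρ = λ/(cμ) < 1
ρ = 15.6/(2 × 10.0) = 15.6/20.00 = 0.7800
Since 0.7800 < 1, the system is STABLE.
The servers are busy 78.00% of the time.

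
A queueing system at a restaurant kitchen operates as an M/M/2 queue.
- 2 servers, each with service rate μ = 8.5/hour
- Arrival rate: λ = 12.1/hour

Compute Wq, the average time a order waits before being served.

Traffic intensity: ρ = λ/(cμ) = 12.1/(2×8.5) = 0.7118
Since ρ = 0.7118 < 1, system is stable.
Offered load a = λ/μ = cρ = 12.1/8.5 = 1.4235
P₀ = [ Σₙ₌₀^1 aⁿ/n! + a^2/(2!(1-ρ)) ]⁻¹
Σ = a^0/0! + a^1/1! = 1.0000 + 1.4235 = 2.4235
a^2/(2!(1-ρ)) = 2.026436/(2 × 0.2882353) = 3.5152
P₀ = 1/(2.4235 + 3.5152) = 0.1684
Lq = P₀·a^2·ρ / (2!(1-ρ)²) = 0.168385 × 2.02644 × 0.711765 / (2 × 0.0830796) = 1.4617
Wq = Lq/λ = 1.4617/12.1 = 0.1208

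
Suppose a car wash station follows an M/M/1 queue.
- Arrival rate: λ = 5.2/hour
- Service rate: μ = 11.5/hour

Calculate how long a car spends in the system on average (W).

First, compute utilization: ρ = λ/μ = 5.2/11.5 = 0.4522
For M/M/1: W = 1/(μ-λ)
W = 1/(11.5-5.2) = 1/6.30
W = 0.1587 hours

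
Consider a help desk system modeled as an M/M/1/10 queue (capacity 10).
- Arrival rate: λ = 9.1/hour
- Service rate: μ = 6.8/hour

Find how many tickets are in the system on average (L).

ρ = λ/μ = 9.1/6.8 = 1.338235
P₀ = (1-ρ)/(1-ρ^(K+1)) = (1-1.338235)/(1-1.338235^11) = -0.3382/-23.6522 = 0.01430
P_K = P₀×ρ^K = 0.01430 × 1.338235^10 = 0.01430 × 18.4215 = 0.2634
L = ρ[1 - (K+1)ρ^K + Kρ^(K+1)] / [(1-ρ)(1-ρ^(K+1))]
L = 1.338235 × (1 - 11×18.42145 + 10×24.65223) / ((1 - 1.338235) × (1 - 24.65223)) = 7.5085 tickets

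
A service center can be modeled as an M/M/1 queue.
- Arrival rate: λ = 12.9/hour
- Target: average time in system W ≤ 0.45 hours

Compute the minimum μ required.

For M/M/1: W = 1/(μ-λ)
Need W ≤ 0.45, so 1/(μ-λ) ≤ 0.45
μ - λ ≥ 1/0.45 = 2.2222
μ ≥ 12.9 + 2.2222 = 15.1222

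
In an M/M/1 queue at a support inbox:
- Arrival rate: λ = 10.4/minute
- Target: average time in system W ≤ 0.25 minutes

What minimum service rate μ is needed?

For M/M/1: W = 1/(μ-λ)
Need W ≤ 0.25, so 1/(μ-λ) ≤ 0.25
μ - λ ≥ 1/0.25 = 4.0000
μ ≥ 10.4 + 4.0000 = 14.4000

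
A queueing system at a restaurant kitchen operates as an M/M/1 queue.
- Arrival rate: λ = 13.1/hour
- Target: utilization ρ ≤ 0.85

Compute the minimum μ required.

ρ = λ/μ, so μ = λ/ρ
μ ≥ 13.1/0.85 = 15.4118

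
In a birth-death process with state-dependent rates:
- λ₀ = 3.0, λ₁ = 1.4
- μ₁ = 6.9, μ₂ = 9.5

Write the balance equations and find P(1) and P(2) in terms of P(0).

Balance equations:
State 0: λ₀P₀ = μ₁P₁ → P₁ = (λ₀/μ₁)P₀ = (3.0/6.9)P₀ = 0.4348P₀
State 1: P₂ = (λ₀λ₁)/(μ₁μ₂)P₀ = (3.0×1.4)/(6.9×9.5)P₀ = 0.06407P₀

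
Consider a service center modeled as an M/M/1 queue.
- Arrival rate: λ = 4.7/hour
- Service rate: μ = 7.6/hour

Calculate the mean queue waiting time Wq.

First, compute utilization: ρ = λ/μ = 4.7/7.6 = 0.6184
For M/M/1: Wq = λ/(μ(μ-λ))
Wq = 4.7/(7.6 × (7.6-4.7))
Wq = 4.7/(7.6 × 2.90)
Wq = 0.2132 hours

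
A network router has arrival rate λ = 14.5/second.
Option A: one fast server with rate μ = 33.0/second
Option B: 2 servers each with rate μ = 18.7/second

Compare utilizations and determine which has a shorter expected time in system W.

Option A: single server μ = 33.0 (M/M/1)
  ρ_A = 14.5/33.0 = 0.4394
  W_A = 1/(μ-λ) = 1/(33.0-14.5) = 1/18.50 = 0.05405

Option B: 2 servers μ = 18.7 (M/M/2)
  ρ_B = λ/(cμ) = 14.5/(2×18.7) = 0.3877
  Offered load a = λ/μ = cρ = 14.5/18.7 = 0.7754
  P₀ = [ Σₙ₌₀^1 aⁿ/n! + a^2/(2!(1-ρ)) ]⁻¹
  Σ = a^0/0! + a^1/1! = 1.0000 + 0.7754 = 1.7754
  a^2/(2!(1-ρ)) = 0.60125/(2 × 0.61230) = 0.4910
  P₀ = 1/(1.7754 + 0.4910) = 0.4412
  Lq = P₀·a^2·ρ / (2!(1-ρ)²) = 0.4412 × 0.6012 × 0.3877 / (2 × 0.3749) = 0.1372
  Wq_B = Lq/λ = 0.13717/14.5 = 0.009460
  W_B = Wq_B + 1/μ = 0.009460 + 0.05348 = 0.06294

Since W_A = 0.05405 < W_B = 0.06294, Option A (single fast server) has the shorter time in system.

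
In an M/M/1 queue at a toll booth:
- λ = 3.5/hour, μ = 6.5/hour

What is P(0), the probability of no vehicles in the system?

ρ = λ/μ = 3.5/6.5 = 0.5385
P(0) = 1 - ρ = 1 - 0.5385 = 0.4615
The server is idle 46.15% of the time.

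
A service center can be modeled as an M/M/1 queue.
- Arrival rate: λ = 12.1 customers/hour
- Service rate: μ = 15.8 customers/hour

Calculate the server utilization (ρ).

Server utilization: ρ = λ/μ
ρ = 12.1/15.8 = 0.7658
The server is busy 76.58% of the time.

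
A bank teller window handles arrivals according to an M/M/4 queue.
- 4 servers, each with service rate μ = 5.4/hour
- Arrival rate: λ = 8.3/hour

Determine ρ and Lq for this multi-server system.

Traffic intensity: ρ = λ/(cμ) = 8.3/(4×5.4) = 0.3843
Since ρ = 0.3843 < 1, system is stable.
Offered load a = λ/μ = cρ = 8.3/5.4 = 1.5370
P₀ = [ Σₙ₌₀^3 aⁿ/n! + a^4/(4!(1-ρ)) ]⁻¹
Σ = a^0/0! + a^1/1! + a^2/2! + a^3/3! = 1.00000 + 1.53704 + 1.18124 + 0.605204 = 4.3235
a^4/(4!(1-ρ)) = 5.5813/(24 × 0.6157) = 0.3777
P₀ = 1/(4.3235 + 0.3777) = 0.2127
Lq = P₀·a^4·ρ / (4!(1-ρ)²) = 0.2127 × 5.5813 × 0.3843 / (24 × 0.3791) = 0.05014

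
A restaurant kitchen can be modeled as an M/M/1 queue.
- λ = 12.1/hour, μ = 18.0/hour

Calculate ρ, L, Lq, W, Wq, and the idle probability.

Step 1: ρ = λ/μ = 12.1/18.0 = 0.6722
Step 2: L = λ/(μ-λ) = 12.1/5.90 = 2.0508
Step 3: Lq = λ²/(μ(μ-λ)) = 146.41/(18.0×5.90) = 1.3786
Step 4: W = 1/(μ-λ) = 1/5.90 = 0.16949
Step 5: Wq = λ/(μ(μ-λ)) = 12.1/(18.0×5.90) = 0.1139
Step 6: P(0) = 1-ρ = 0.3278
Verify: L = λW = 12.1×0.16949 = 2.0508 ✔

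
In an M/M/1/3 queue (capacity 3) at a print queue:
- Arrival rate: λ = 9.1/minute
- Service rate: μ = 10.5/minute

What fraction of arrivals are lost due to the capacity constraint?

ρ = λ/μ = 9.1/10.5 = 0.86667
P₀ = (1-ρ)/(1-ρ^(K+1)) = (1-0.86667)/(1-0.86667^4) = 0.1333/0.4358 = 0.3059
P_K = P₀×ρ^K = 0.3059 × 0.86667^3 = 0.3059 × 0.6510 = 0.1991
Blocking probability = 19.91%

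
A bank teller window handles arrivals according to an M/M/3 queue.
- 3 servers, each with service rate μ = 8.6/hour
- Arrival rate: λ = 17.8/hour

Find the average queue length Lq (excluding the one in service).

Traffic intensity: ρ = λ/(cμ) = 17.8/(3×8.6) = 0.6899
Since ρ = 0.6899 < 1, system is stable.
Offered load a = λ/μ = cρ = 17.8/8.6 = 2.0698
P₀ = [ Σₙ₌₀^2 aⁿ/n! + a^3/(3!(1-ρ)) ]⁻¹
Σ = a^0/0! + a^1/1! + a^2/2! = 1.00000 + 2.06977 + 2.14197 = 5.2117
a^3/(3!(1-ρ)) = 8.8668/(6 × 0.31008) = 4.7659
P₀ = 1/(5.2117 + 4.7659) = 0.1002
Lq = P₀·a^3·ρ / (3!(1-ρ)²) = 0.100224 × 8.86675 × 0.689922 / (6 × 0.0961481) = 1.0628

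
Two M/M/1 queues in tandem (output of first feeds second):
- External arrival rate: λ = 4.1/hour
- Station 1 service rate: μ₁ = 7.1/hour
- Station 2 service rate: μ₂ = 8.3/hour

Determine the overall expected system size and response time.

By Jackson's theorem, each station behaves as independent M/M/1.
Station 1: ρ₁ = 4.1/7.1 = 0.5775, L₁ = ρ₁/(1-ρ₁) = λ/(μ₁-λ) = 4.1/3.00 = 1.3667
Station 2: ρ₂ = 4.1/8.3 = 0.4940, L₂ = ρ₂/(1-ρ₂) = λ/(μ₂-λ) = 4.1/4.20 = 0.9762
Total: L = L₁ + L₂ = 1.3667 + 0.9762 = 2.3429
W = L/λ = 2.3429/4.1 = 0.5714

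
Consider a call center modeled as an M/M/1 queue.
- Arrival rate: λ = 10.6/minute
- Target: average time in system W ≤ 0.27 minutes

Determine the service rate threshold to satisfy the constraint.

For M/M/1: W = 1/(μ-λ)
Need W ≤ 0.27, so 1/(μ-λ) ≤ 0.27
μ - λ ≥ 1/0.27 = 3.7037
μ ≥ 10.6 + 3.7037 = 14.3037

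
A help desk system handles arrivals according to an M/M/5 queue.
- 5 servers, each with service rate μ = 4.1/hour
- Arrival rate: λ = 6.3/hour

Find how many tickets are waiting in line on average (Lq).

Traffic intensity: ρ = λ/(cμ) = 6.3/(5×4.1) = 0.3073
Since ρ = 0.3073 < 1, system is stable.
Offered load a = λ/μ = cρ = 6.3/4.1 = 1.5366
P₀ = [ Σₙ₌₀^4 aⁿ/n! + a^5/(5!(1-ρ)) ]⁻¹
Σ = a^0/0! + a^1/1! + a^2/2! + a^3/3! + a^4/4! = 1.0000 + 1.5366 + 1.1805 + 0.6047 + 0.2323 = 4.5541
a^5/(5!(1-ρ)) = 8.5661/(120 × 0.6927) = 0.1031
P₀ = 1/(4.5541 + 0.1031) = 0.2147
Lq = P₀·a^5·ρ / (5!(1-ρ)²) = 0.21472 × 8.5661 × 0.30732 / (120 × 0.47981) = 0.009817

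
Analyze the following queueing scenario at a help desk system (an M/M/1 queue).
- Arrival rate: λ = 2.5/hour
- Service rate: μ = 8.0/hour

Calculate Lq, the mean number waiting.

ρ = λ/μ = 2.5/8.0 = 0.3125
For M/M/1: Lq = λ²/(μ(μ-λ))
Lq = 6.25/(8.0 × 5.50)
Lq = 0.1420 tickets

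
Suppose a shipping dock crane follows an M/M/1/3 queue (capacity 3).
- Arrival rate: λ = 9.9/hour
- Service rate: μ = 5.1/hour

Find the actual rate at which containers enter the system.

ρ = λ/μ = 9.9/5.1 = 1.94118
P₀ = (1-ρ)/(1-ρ^(K+1)) = (1-1.94118)/(1-1.94118^4) = -0.9412/-13.1992 = 0.07131
P_K = P₀×ρ^K = 0.07131 × 1.94118^3 = 0.07131 × 7.3147 = 0.5216
λ_eff = λ(1-P_K) = 9.9 × (1 - 0.521582) = 9.9 × 0.478418 = 4.7363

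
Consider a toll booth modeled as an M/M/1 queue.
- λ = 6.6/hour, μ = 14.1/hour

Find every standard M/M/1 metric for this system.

Step 1: ρ = λ/μ = 6.6/14.1 = 0.4681
Step 2: L = λ/(μ-λ) = 6.6/7.50 = 0.8800
Step 3: Lq = λ²/(μ(μ-λ)) = 43.56/(14.1×7.50) = 0.4119
Step 4: W = 1/(μ-λ) = 1/7.50 = 0.13333
Step 5: Wq = λ/(μ(μ-λ)) = 6.6/(14.1×7.50) = 0.06241
Step 6: P(0) = 1-ρ = 0.5319
Verify: L = λW = 6.6×0.13333 = 0.8800 ✔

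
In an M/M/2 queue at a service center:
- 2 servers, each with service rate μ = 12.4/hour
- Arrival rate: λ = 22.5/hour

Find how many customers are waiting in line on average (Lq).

Traffic intensity: ρ = λ/(cμ) = 22.5/(2×12.4) = 0.9073
Since ρ = 0.9073 < 1, system is stable.
Offered load a = λ/μ = cρ = 22.5/12.4 = 1.8145
P₀ = [ Σₙ₌₀^1 aⁿ/n! + a^2/(2!(1-ρ)) ]⁻¹
Σ = a^0/0! + a^1/1! = 1.0000 + 1.8145 = 2.8145
a^2/(2!(1-ρ)) = 3.29247/(2 × 0.0927419) = 17.7507
P₀ = 1/(2.8145 + 17.7507) = 0.04863
Lq = P₀·a^2·ρ / (2!(1-ρ)²) = 0.0486258 × 3.29247 × 0.907258 / (2 × 0.00860107) = 8.4438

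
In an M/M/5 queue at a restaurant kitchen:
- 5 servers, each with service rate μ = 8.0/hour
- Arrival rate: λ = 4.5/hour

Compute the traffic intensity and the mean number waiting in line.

Traffic intensity: ρ = λ/(cμ) = 4.5/(5×8.0) = 0.1125
Since ρ = 0.1125 < 1, system is stable.
Offered load a = λ/μ = cρ = 4.5/8.0 = 0.5625
P₀ = [ Σₙ₌₀^4 aⁿ/n! + a^5/(5!(1-ρ)) ]⁻¹
Σ = a^0/0! + a^1/1! + a^2/2! + a^3/3! + a^4/4! = 1.0000 + 0.5625 + 0.1582 + 0.02966 + 0.004171 = 1.7545
a^5/(5!(1-ρ)) = 0.056314/(120 × 0.88750) = 0.0005288
P₀ = 1/(1.7545 + 0.0005288) = 0.5698
Lq = P₀·a^5·ρ / (5!(1-ρ)²) = 0.5698 × 0.05631 × 0.1125 / (120 × 0.7877) = 0.00003819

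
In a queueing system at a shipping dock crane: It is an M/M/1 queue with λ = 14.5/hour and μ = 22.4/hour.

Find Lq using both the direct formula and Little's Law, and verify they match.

Method 1 (direct): Lq = λ²/(μ(μ-λ)) = 210.25/(22.4 × 7.90) = 1.1881

Method 2 (Little's Law):
W = 1/(μ-λ) = 1/7.90 = 0.12658
Wq = W - 1/μ = 0.12658 - 0.044643 = 0.08194
Lq = λWq = 14.5 × 0.08194 = 1.1881 ✔ (matches Method 1)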